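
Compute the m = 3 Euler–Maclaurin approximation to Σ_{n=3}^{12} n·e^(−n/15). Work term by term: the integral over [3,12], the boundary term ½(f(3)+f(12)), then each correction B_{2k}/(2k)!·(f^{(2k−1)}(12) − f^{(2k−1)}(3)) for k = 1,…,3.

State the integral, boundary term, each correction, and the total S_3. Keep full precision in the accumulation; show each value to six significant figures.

∫_3^12 x·e^(−x/15) dx evaluates to 39.0791.
Endpoint term: (f(3) + f(12))/2 = (2.45619 + 5.39195)/2 = 3.92407.
Integral + boundary = 43.0031.
Correction k=1: B_{2}/2! · (f^{(1)}(12) − f^{(1)}(3)) = 1/12 · (0.0898658 − 0.654985) = -0.0470932.
Running total after k=1: 42.9560.
Correction k=2: B_{4}/4! · (f^{(3)}(12) − f^{(3)}(3)) = −1/720 · (0.00439344 − 0.0101886) = 8.04890e-06.
Running total after k=2: 42.9561.
Correction k=3: B_{6}/6! · (f^{(5)}(12) − f^{(5)}(3)) = 1/30240 · (3.72777e-05 − 7.76278e-05) = -1.33433e-09.

S_3 ≈ 42.9561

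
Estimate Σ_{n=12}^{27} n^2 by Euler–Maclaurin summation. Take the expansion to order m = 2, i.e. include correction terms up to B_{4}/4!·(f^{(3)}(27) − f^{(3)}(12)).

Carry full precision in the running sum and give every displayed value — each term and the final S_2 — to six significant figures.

The integral term ∫_12^27 x^2 dx = 5985.00.
½[f(12) + f(27)] = ½[144.000 + 729.000] = 436.500.
So far: 6421.50.
Correction k=1: B_{2}/2! · (f^{(1)}(27) − f^{(1)}(12)) = 1/12 · (54.0000 − 24.0000) = 2.50000.
Running total after k=1: 6424.00.
Correction k=2: B_{4}/4! · (f^{(3)}(27) − f^{(3)}(12)) = −1/720 · (0.00000 − 0.00000) = 0.00000.

S_2 ≈ 6424.00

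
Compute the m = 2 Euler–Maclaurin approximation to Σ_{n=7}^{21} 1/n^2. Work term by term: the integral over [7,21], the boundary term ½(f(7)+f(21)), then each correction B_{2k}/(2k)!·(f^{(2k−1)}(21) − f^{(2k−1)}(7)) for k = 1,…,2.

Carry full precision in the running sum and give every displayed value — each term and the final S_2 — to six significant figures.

The integral term ∫_7^21 1/x^2 dx = 0.0952381.
Endpoint term: (f(7) + f(21))/2 = (0.0204082 + 0.00226757)/2 = 0.0113379.
Running total after boundary: 0.106576.
Correction k=1: B_{2}/2! · (f^{(1)}(21) − f^{(1)}(7)) = 1/12 · (-0.000215959 − (-0.00583090)) = 0.000467912.
Partial sum through k=1: 0.107044.
Correction k=2: B_{4}/4! · (f^{(3)}(21) − f^{(3)}(7)) = −1/720 · (-5.87645e-06 − (-0.00142798)) = -1.97514e-06.

S_2 ≈ 0.107042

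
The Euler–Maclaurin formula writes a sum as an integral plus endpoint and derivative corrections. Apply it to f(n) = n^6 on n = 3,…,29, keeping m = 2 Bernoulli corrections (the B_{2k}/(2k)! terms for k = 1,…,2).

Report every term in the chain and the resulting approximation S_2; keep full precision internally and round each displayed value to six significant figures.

∫_3^29 x^6 dx evaluates to 2.46427e+09.
½[f(3) + f(29)] = ½[729.000 + 5.94823e+08] = 2.97412e+08.
Integral + boundary = 2.76168e+09.
k=1: B_{2}/(2)! × [f^{(1)}(29) − f^{(1)}(3)] = 1/12 × (1.23067e+08 − 1458.00) = 1.02555e+07.
After k=1: 2.77194e+09.
k=2: B_{4}/(4)! × [f^{(3)}(29) − f^{(3)}(3)] = −1/720 × (2.92668e+06 − 3240.00) = -4060.33.

S_2 ≈ 2.77193e+09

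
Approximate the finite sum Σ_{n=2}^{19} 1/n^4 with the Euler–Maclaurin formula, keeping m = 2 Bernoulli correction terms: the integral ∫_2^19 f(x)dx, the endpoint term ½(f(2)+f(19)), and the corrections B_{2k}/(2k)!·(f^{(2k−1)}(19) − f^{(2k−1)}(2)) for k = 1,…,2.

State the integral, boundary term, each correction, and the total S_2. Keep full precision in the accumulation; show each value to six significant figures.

S_2 ≈ 0.0819864

∫_2^19 1/x^4 dx evaluates to 0.0416181.
Boundary: ½(f(2) + f(19)) = ½(0.0625000 + 7.67336e-06) = 0.0312538.
So far: 0.0728719.
Correction k=1: B_{2}/2! · (f^{(1)}(19) − f^{(1)}(2)) = 1/12 · (-1.61544e-06 − (-0.125000)) = 0.0104165.
Running total after k=1: 0.0832884.
Correction k=2: B_{4}/4! · (f^{(3)}(19) − f^{(3)}(2)) = −1/720 · (-1.34247e-07 − (-0.937500)) = -0.00130208.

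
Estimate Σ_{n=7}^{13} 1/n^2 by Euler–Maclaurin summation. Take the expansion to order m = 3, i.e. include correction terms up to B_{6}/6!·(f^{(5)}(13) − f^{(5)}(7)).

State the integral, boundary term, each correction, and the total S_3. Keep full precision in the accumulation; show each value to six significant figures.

S_3 ≈ 0.0795049

The integral term ∫_7^13 1/x^2 dx = 0.0659341.
½[f(7) + f(13)] = ½[0.0204082 + 0.00591716] = 0.0131627.
Integral + boundary = 0.0790967.
Order-1 term: 1/12 · (-0.000910332 − (-0.00583090)) = 0.000410048.
After k=1: 0.0795068.
Order-2 term: −1/720 · (-6.46390e-05 − (-0.00142798)) = -1.89352e-06.
After k=2: 0.0795049.
Order-3 term: 1/30240 · (-1.14744e-05 − (-0.000874271)) = 2.85316e-08.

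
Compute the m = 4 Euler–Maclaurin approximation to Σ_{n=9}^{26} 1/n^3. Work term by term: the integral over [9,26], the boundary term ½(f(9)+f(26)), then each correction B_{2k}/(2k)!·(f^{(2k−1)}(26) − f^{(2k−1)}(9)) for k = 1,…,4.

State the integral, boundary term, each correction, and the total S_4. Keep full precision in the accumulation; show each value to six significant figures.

The integral term ∫_9^26 1/x^3 dx = 0.00543319.
Endpoint term: (f(9) + f(26))/2 = (0.00137174 + 5.68958e-05)/2 = 0.000714319.
Integral + boundary = 0.00614751.
Correction k=1: B_{2}/2! · (f^{(1)}(26) − f^{(1)}(9)) = 1/12 · (-6.56490e-06 − (-0.000457247)) = 3.75569e-05.
After k=1: 0.00618507.
Correction k=2: B_{4}/4! · (f^{(3)}(26) − f^{(3)}(9)) = −1/720 · (-1.94228e-07 − (-0.000112901)) = -1.56537e-07.
After k=2: 0.00618491.
Correction k=3: B_{6}/6! · (f^{(5)}(26) − f^{(5)}(9)) = 1/30240 · (-1.20674e-08 − (-5.85410e-05)) = 1.93548e-09.
After k=3: 0.00618492.
Correction k=4: B_{8}/8! · (f^{(7)}(26) − f^{(7)}(9)) = −1/1209600 · (-1.28529e-09 − (-5.20365e-05)) = -4.30185e-11.

S_4 ≈ 0.00618492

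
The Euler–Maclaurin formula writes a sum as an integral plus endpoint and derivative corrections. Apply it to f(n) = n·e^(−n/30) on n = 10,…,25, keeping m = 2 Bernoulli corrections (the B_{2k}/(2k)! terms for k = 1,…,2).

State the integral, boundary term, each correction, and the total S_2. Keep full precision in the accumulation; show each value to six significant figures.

S_2 ≈ 151.732

∫_10^25 x·e^(−x/30) dx evaluates to 142.751.
½[f(10) + f(25)] = ½[7.16531 + 10.8650] = 9.01513.
Running total after boundary: 151.766.
Order-1 term: 1/12 · (0.0724330 − 0.477688) = -0.0337712.
Running total after k=1: 151.732.
Order-2 term: −1/720 · (0.00104625 − 0.00212306) = 1.49556e-06.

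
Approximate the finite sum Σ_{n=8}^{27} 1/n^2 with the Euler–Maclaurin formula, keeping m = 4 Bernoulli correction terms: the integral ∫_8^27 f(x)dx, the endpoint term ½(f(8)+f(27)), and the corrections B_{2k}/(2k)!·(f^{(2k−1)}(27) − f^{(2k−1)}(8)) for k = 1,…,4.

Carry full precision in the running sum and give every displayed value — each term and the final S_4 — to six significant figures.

S_4 ≈ 0.0967774

Integral: ∫_8^27 1/x^2 dx = 0.0879630.
Endpoint term: (f(8) + f(27))/2 = (0.0156250 + 0.00137174)/2 = 0.00849837.
Integral + boundary = 0.0964613.
k=1: B_{2}/(2)! × [f^{(1)}(27) − f^{(1)}(8)] = 1/12 × (-0.000101611 − (-0.00390625)) = 0.000317053.
Partial sum through k=1: 0.0967784.
k=2: B_{4}/(4)! × [f^{(3)}(27) − f^{(3)}(8)] = −1/720 × (-1.67260e-06 − (-0.000732422)) = -1.01493e-06.
Partial sum through k=2: 0.0967774.
k=3: B_{6}/(6)! × [f^{(5)}(27) − f^{(5)}(8)] = 1/30240 × (-6.88313e-08 − (-0.000343323)) = 1.13510e-08.
Partial sum through k=3: 0.0967774.
k=4: B_{8}/(8)! × [f^{(7)}(27) − f^{(7)}(8)] = −1/1209600 × (-5.28745e-09 − (-0.000300407)) = -2.48348e-10.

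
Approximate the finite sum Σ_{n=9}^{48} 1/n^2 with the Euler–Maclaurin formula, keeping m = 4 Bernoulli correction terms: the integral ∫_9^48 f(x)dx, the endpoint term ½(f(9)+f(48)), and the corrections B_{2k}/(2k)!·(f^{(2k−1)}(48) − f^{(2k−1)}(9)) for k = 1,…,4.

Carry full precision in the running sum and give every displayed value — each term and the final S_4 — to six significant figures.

S_4 ≈ 0.0968942

∫_9^48 1/x^2 dx evaluates to 0.0902778.
Boundary: ½(f(9) + f(48)) = ½(0.0123457 + 0.000434028) = 0.00638985.
Running total after boundary: 0.0966676.
Correction k=1: B_{2}/2! · (f^{(1)}(48) − f^{(1)}(9)) = 1/12 · (-1.80845e-05 − (-0.00274348)) = 0.000227117.
Running total after k=1: 0.0968947.
Correction k=2: B_{4}/4! · (f^{(3)}(48) − f^{(3)}(9)) = −1/720 · (-9.41901e-08 − (-0.000406442)) = -5.64372e-07.
Running total after k=2: 0.0968942.
Correction k=3: B_{6}/6! · (f^{(5)}(48) − f^{(5)}(9)) = 1/30240 · (-1.22643e-09 − (-0.000150534)) = 4.97794e-09.
Running total after k=3: 0.0968942.
Correction k=4: B_{8}/8! · (f^{(7)}(48) − f^{(7)}(9)) = −1/1209600 · (-2.98091e-11 − (-0.000104073)) = -8.60391e-11.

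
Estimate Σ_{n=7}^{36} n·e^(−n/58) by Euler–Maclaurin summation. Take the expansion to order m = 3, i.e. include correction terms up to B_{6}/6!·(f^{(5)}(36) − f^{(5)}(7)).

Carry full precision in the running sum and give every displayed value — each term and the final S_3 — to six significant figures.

∫_7^36 x·e^(−x/58) dx evaluates to 410.534.
Boundary: ½(f(7) + f(36)) = ½(6.20416 + 19.3526) = 12.7784.
So far: 423.312.
k=1: B_{2}/(2)! × [f^{(1)}(36) − f^{(1)}(7)] = 1/12 × (0.203907 − 0.779341) = -0.0479528.
After k=1: 423.264.
k=2: B_{4}/(4)! × [f^{(3)}(36) − f^{(3)}(7)] = −1/720 × (0.000380218 − 0.000758608) = 5.25542e-07.
After k=2: 423.264.
k=3: B_{6}/(6)! × [f^{(5)}(36) − f^{(5)}(7)] = 1/30240 × (2.08033e-07 − 3.82148e-07) = -5.75778e-12.

S_3 ≈ 423.264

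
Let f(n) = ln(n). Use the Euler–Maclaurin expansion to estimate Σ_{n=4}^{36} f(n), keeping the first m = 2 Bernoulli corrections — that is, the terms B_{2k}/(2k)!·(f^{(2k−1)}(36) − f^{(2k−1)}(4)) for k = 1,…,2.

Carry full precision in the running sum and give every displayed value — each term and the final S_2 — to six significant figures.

S_2 ≈ 93.9279

∫_4^36 ln(x) dx evaluates to 91.4615.
Boundary: ½(f(4) + f(36)) = ½(1.38629 + 3.58352) = 2.48491.
Integral + boundary = 93.9464.
Correction k=1: B_{2}/2! · (f^{(1)}(36) − f^{(1)}(4)) = 1/12 · (0.0277778 − 0.250000) = -0.0185185.
Partial sum through k=1: 93.9279.
Correction k=2: B_{4}/4! · (f^{(3)}(36) − f^{(3)}(4)) = −1/720 · (4.28669e-05 − 0.0312500) = 4.33432e-05.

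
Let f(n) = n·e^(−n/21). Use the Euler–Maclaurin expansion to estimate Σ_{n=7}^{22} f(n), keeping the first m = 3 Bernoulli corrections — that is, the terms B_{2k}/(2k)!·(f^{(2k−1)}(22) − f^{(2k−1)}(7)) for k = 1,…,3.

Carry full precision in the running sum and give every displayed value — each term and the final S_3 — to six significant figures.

Integral: ∫_7^22 x·e^(−x/21) dx = 104.573.
Boundary: ½(f(7) + f(22)) = ½(5.01572 + 7.71698) = 6.36635.
So far: 110.940.
Order-1 term: 1/12 · (-0.0167034 − 0.477688) = -0.0411992.
After k=1: 110.899.
Order-2 term: −1/720 · (0.00155293 − 0.00433277) = 3.86089e-06.
After k=2: 110.899.
Order-3 term: 1/30240 · (7.12864e-06 − 1.71935e-05) = -3.32833e-10.

S_3 ≈ 110.899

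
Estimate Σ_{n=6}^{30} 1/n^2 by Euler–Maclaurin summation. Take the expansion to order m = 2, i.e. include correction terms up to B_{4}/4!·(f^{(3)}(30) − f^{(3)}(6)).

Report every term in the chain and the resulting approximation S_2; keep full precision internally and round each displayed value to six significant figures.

S_2 ≈ 0.148539

∫_6^30 1/x^2 dx evaluates to 0.133333.
Boundary: ½(f(6) + f(30)) = ½(0.0277778 + 0.00111111) = 0.0144444.
Integral + boundary = 0.147778.
Correction k=1: B_{2}/2! · (f^{(1)}(30) − f^{(1)}(6)) = 1/12 · (-7.40741e-05 − (-0.00925926)) = 0.000765432.
Partial sum through k=1: 0.148543.
Correction k=2: B_{4}/4! · (f^{(3)}(30) − f^{(3)}(6)) = −1/720 · (-9.87654e-07 − (-0.00308642)) = -4.28532e-06.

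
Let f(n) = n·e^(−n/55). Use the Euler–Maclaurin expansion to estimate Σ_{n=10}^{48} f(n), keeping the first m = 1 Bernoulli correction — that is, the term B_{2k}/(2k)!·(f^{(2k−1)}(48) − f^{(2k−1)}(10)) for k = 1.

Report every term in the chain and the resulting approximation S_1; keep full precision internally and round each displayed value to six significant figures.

S_1 ≈ 627.914

Integral: ∫_10^48 x·e^(−x/55) dx = 613.770.
Boundary: ½(f(10) + f(48)) = ½(8.33753 + 20.0549) = 14.1962.
So far: 627.966.
k=1: B_{2}/(2)! × [f^{(1)}(48) − f^{(1)}(10)] = 1/12 × (0.0531759 − 0.682161) = -0.0524155.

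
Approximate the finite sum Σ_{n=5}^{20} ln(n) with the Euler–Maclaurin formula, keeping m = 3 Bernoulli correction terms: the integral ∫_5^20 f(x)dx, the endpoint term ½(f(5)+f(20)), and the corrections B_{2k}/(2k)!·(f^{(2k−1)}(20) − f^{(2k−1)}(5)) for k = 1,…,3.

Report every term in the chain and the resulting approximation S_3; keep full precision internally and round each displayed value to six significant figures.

The integral term ∫_5^20 ln(x) dx = 36.8675.
Endpoint term: (f(5) + f(20))/2 = (1.60944 + 2.99573)/2 = 2.30259.
So far: 39.1700.
Correction k=1: B_{2}/2! · (f^{(1)}(20) − f^{(1)}(5)) = 1/12 · (0.0500000 − 0.200000) = -0.0125000.
After k=1: 39.1575.
Correction k=2: B_{4}/4! · (f^{(3)}(20) − f^{(3)}(5)) = −1/720 · (0.000250000 − 0.0160000) = 2.18750e-05.
After k=2: 39.1576.
Correction k=3: B_{6}/6! · (f^{(5)}(20) − f^{(5)}(5)) = 1/30240 · (7.50000e-06 − 0.00768000) = -2.53720e-07.

S_3 ≈ 39.1576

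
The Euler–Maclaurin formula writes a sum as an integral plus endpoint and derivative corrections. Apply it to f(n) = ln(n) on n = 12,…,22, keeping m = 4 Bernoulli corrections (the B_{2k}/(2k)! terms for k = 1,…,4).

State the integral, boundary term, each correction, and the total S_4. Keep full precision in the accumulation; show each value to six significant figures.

∫_12^22 ln(x) dx evaluates to 28.1841.
½[f(12) + f(22)] = ½[2.48491 + 3.09104] = 2.78797.
So far: 30.9720.
Correction k=1: B_{2}/2! · (f^{(1)}(22) − f^{(1)}(12)) = 1/12 · (0.0454545 − 0.0833333) = -0.00315657.
Partial sum through k=1: 30.9689.
Correction k=2: B_{4}/4! · (f^{(3)}(22) − f^{(3)}(12)) = −1/720 · (0.000187829 − 0.00115741) = 1.34664e-06.
Partial sum through k=2: 30.9689.
Correction k=3: B_{6}/6! · (f^{(5)}(22) − f^{(5)}(12)) = 1/30240 · (4.65691e-06 − 9.64506e-05) = -3.03551e-09.
Partial sum through k=3: 30.9689.
Correction k=4: B_{8}/8! · (f^{(7)}(22) − f^{(7)}(12)) = −1/1209600 · (2.88651e-07 − 2.00939e-05) = 1.63734e-11.

S_4 ≈ 30.9689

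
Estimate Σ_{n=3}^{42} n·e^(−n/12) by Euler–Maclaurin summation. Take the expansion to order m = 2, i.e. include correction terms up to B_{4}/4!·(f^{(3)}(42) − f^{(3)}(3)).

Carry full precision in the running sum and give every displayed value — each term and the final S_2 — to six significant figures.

S_2 ≈ 122.364

∫_3^42 x·e^(−x/12) dx evaluates to 120.616.
Boundary: ½(f(3) + f(42)) = ½(2.33640 + 1.26829) = 1.80235.
Integral + boundary = 122.419.
Correction k=1: B_{2}/2! · (f^{(1)}(42) − f^{(1)}(3)) = 1/12 · (-0.0754935 − 0.584101) = -0.0549662.
Running total after k=1: 122.364.
Correction k=2: B_{4}/4! · (f^{(3)}(42) − f^{(3)}(3)) = −1/720 · (-0.000104852 − 0.0148729) = 2.08025e-05.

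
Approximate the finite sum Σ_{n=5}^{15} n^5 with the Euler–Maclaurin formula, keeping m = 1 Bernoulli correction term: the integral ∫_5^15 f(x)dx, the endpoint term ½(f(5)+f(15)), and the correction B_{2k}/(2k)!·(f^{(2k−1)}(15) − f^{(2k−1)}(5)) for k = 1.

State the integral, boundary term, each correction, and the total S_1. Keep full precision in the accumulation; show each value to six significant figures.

Integral: ∫_5^15 x^5 dx = 1.89583e+06.
Boundary: ½(f(5) + f(15)) = ½(3125.00 + 759375) = 381250.
So far: 2.27708e+06.
k=1: B_{2}/(2)! × [f^{(1)}(15) − f^{(1)}(5)] = 1/12 × (253125 − 3125.00) = 20833.3.

S_1 ≈ 2.29792e+06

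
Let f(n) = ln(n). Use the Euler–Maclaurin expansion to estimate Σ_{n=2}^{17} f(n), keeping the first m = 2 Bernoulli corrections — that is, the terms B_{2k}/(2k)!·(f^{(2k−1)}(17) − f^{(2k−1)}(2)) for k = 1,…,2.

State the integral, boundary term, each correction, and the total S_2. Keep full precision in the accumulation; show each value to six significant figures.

S_2 ≈ 33.5051

Integral: ∫_2^17 ln(x) dx = 31.7783.
Endpoint term: (f(2) + f(17))/2 = (0.693147 + 2.83321)/2 = 1.76318.
So far: 33.5415.
Order-1 term: 1/12 · (0.0588235 − 0.500000) = -0.0367647.
Running total after k=1: 33.5047.
Order-2 term: −1/720 · (0.000407083 − 0.250000) = 0.000346657.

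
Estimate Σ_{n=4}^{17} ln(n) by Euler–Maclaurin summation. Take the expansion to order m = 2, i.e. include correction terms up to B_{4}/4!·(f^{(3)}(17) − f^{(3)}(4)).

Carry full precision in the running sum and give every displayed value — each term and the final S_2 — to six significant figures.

The integral term ∫_4^17 ln(x) dx = 29.6194.
½[f(4) + f(17)] = ½[1.38629 + 2.83321] = 2.10975.
So far: 31.7292.
k=1: B_{2}/(2)! × [f^{(1)}(17) − f^{(1)}(4)] = 1/12 × (0.0588235 − 0.250000) = -0.0159314.
After k=1: 31.7133.
k=2: B_{4}/(4)! × [f^{(3)}(17) − f^{(3)}(4)] = −1/720 × (0.000407083 − 0.0312500) = 4.28374e-05.

S_2 ≈ 31.7133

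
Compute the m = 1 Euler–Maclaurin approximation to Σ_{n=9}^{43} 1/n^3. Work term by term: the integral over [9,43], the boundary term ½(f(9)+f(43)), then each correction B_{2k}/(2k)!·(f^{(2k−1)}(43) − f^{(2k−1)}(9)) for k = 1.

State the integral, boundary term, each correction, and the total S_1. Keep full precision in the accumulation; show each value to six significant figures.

S_1 ≈ 0.00663261

The integral term ∫_9^43 1/x^3 dx = 0.00590242.
Boundary: ½(f(9) + f(43)) = ½(0.00137174 + 1.25775e-05) = 0.000692160.
Integral + boundary = 0.00659458.
Correction k=1: B_{2}/2! · (f^{(1)}(43) − f^{(1)}(9)) = 1/12 · (-8.77501e-07 − (-0.000457247)) = 3.80308e-05.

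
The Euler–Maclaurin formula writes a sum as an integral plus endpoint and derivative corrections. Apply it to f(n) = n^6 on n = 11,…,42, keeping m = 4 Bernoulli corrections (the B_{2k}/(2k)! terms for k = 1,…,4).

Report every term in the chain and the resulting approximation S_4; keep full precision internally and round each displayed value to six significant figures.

S_4 ≈ 3.57421e+10

∫_11^42 x^6 dx evaluates to 3.29314e+10.
Boundary: ½(f(11) + f(42)) = ½(1.77156e+06 + 5.48903e+09) = 2.74540e+09.
Running total after boundary: 3.56768e+10.
Correction k=1: B_{2}/2! · (f^{(1)}(42) − f^{(1)}(11)) = 1/12 · (7.84147e+08 − 966306) = 6.52651e+07.
Partial sum through k=1: 3.57421e+10.
Correction k=2: B_{4}/4! · (f^{(3)}(42) − f^{(3)}(11)) = −1/720 · (8.89056e+06 − 159720) = -12126.2.
Partial sum through k=2: 3.57421e+10.
Correction k=3: B_{6}/6! · (f^{(5)}(42) − f^{(5)}(11)) = 1/30240 · (30240.0 − 7920.00) = 0.738095.
Partial sum through k=3: 3.57421e+10.
Correction k=4: B_{8}/8! · (f^{(7)}(42) − f^{(7)}(11)) = −1/1209600 · (0.00000 − 0.00000) = 0.00000.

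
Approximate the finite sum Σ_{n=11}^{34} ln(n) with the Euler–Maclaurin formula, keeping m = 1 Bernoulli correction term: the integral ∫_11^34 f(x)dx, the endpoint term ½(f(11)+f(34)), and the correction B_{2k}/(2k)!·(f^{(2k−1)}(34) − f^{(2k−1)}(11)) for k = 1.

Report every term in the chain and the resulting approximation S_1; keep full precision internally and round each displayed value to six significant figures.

S_1 ≈ 73.4764

The integral term ∫_11^34 ln(x) dx = 70.5194.
½[f(11) + f(34)] = ½[2.39790 + 3.52636] = 2.96213.
So far: 73.4815.
Correction k=1: B_{2}/2! · (f^{(1)}(34) − f^{(1)}(11)) = 1/12 · (0.0294118 − 0.0909091) = -0.00512478.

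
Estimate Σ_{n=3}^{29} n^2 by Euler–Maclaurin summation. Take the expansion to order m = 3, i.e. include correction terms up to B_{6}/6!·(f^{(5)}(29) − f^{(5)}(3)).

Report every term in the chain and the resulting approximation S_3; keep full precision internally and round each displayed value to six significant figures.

S_3 ≈ 8550.00

∫_3^29 x^2 dx evaluates to 8120.67.
½[f(3) + f(29)] = ½[9.00000 + 841.000] = 425.000.
So far: 8545.67.
Order-1 term: 1/12 · (58.0000 − 6.00000) = 4.33333.
Partial sum through k=1: 8550.00.
Order-2 term: −1/720 · (0.00000 − 0.00000) = 0.00000.
Partial sum through k=2: 8550.00.
Order-3 term: 1/30240 · (0.00000 − 0.00000) = 0.00000.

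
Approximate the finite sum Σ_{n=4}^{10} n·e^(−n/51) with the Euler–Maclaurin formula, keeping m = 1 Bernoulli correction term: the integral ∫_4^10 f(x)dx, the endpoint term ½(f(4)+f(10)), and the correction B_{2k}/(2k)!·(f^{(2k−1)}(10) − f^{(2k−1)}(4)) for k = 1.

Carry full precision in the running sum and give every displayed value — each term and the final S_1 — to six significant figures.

Integral: ∫_4^10 x·e^(−x/51) dx = 36.3268.
½[f(4) + f(10)] = ½[3.69826 + 8.21948] = 5.95887.
Integral + boundary = 42.2856.
Correction k=1: B_{2}/2! · (f^{(1)}(10) − f^{(1)}(4)) = 1/12 · (0.660782 − 0.852051) = -0.0159391.

S_1 ≈ 42.2697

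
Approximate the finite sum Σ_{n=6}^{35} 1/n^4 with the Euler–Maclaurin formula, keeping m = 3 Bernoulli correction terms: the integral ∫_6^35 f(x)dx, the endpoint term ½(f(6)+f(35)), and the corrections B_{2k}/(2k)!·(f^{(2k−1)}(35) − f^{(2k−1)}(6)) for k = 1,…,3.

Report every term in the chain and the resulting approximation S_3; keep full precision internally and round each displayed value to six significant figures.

S_3 ≈ 0.00196386

The integral term ∫_6^35 1/x^4 dx = 0.00153544.
½[f(6) + f(35)] = ½[0.000771605 + 6.66389e-07] = 0.000386136.
So far: 0.00192157.
Order-1 term: 1/12 · (-7.61587e-08 − (-0.000514403)) = 4.28606e-05.
Running total after k=1: 0.00196443.
Order-2 term: −1/720 · (-1.86511e-09 − (-0.000428669)) = -5.95372e-07.
Running total after k=2: 0.00196384.
Order-3 term: 1/30240 · (-8.52623e-11 − (-0.000666819)) = 2.20509e-08.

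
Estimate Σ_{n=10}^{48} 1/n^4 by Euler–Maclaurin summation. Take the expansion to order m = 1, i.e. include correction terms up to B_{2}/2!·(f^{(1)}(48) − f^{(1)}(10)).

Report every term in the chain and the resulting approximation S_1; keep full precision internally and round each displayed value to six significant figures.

∫_10^48 1/x^4 dx evaluates to 0.000330319.
Boundary: ½(f(10) + f(48)) = ½(0.000100000 + 1.88380e-07) = 5.00942e-05.
Running total after boundary: 0.000380413.
k=1: B_{2}/(2)! × [f^{(1)}(48) − f^{(1)}(10)] = 1/12 × (-1.56983e-08 − (-4.00000e-05)) = 3.33203e-06.

S_1 ≈ 0.000383745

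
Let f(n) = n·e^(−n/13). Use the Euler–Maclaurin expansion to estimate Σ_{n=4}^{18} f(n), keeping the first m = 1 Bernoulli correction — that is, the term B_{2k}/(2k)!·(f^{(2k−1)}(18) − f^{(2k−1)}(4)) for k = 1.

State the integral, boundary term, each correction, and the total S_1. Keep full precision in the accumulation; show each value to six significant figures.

S_1 ≈ 65.2206

∫_4^18 x·e^(−x/13) dx evaluates to 61.5470.
Boundary: ½(f(4) + f(18)) = ½(2.94057 + 4.50756) = 3.72406.
Running total after boundary: 65.2710.
k=1: B_{2}/(2)! × [f^{(1)}(18) − f^{(1)}(4)] = 1/12 × (-0.0963154 − 0.508944) = -0.0504383.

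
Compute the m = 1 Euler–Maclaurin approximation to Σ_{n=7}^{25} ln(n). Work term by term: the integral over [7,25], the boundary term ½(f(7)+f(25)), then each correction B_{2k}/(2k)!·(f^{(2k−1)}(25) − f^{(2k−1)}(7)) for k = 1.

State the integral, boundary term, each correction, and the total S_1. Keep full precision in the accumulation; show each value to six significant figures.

∫_7^25 ln(x) dx evaluates to 48.8505.
½[f(7) + f(25)] = ½[1.94591 + 3.21888] = 2.58239.
Integral + boundary = 51.4329.
Order-1 term: 1/12 · (0.0400000 − 0.142857) = -0.00857143.

S_1 ≈ 51.4243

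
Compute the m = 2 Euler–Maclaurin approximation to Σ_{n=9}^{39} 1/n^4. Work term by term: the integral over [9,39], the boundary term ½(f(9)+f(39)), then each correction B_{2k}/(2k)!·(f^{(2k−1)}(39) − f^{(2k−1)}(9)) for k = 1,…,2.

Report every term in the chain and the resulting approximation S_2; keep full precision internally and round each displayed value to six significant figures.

∫_9^39 1/x^4 dx evaluates to 0.000451628.
½[f(9) + f(39)] = ½[0.000152416 + 4.32257e-07] = 7.64240e-05.
Integral + boundary = 0.000528052.
k=1: B_{2}/(2)! × [f^{(1)}(39) − f^{(1)}(9)] = 1/12 × (-4.43340e-08 − (-6.77404e-05)) = 5.64133e-06.
After k=1: 0.000533693.
k=2: B_{4}/(4)! × [f^{(3)}(39) − f^{(3)}(9)] = −1/720 × (-8.74438e-10 − (-2.50890e-05)) = -3.48446e-08.

S_2 ≈ 0.000533659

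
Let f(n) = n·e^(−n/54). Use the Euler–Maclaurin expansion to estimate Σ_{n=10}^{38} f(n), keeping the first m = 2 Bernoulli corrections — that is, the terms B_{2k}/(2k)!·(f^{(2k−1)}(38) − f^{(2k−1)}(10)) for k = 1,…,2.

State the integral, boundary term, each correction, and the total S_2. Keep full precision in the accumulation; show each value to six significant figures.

S_2 ≈ 427.360

Integral: ∫_10^38 x·e^(−x/54) dx = 413.849.
Boundary: ½(f(10) + f(38)) = ½(8.30950 + 18.8005) = 13.5550.
Running total after boundary: 427.404.
Order-1 term: 1/12 · (0.146592 − 0.677071) = -0.0442065.
After k=1: 427.360.
Order-2 term: −1/720 · (0.000389606 − 0.000802116) = 5.72931e-07.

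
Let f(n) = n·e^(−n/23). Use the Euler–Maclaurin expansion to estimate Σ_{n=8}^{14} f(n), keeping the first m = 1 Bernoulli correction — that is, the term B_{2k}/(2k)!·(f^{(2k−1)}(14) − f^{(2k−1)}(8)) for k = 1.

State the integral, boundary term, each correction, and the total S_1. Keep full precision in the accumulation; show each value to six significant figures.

∫_8^14 x·e^(−x/23) dx evaluates to 40.5410.
Boundary: ½(f(8) + f(14)) = ½(5.64977 + 7.61684) = 6.63331.
Integral + boundary = 47.1743.
Correction k=1: B_{2}/2! · (f^{(1)}(14) − f^{(1)}(8)) = 1/12 · (0.212893 − 0.460579) = -0.0206405.

S_1 ≈ 47.1536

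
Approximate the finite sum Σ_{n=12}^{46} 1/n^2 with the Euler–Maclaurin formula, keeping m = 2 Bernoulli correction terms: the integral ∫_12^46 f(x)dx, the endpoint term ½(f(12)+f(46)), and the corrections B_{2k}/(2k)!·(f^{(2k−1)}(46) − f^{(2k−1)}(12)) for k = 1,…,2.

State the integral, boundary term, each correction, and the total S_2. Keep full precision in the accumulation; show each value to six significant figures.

S_2 ≈ 0.0653973

Integral: ∫_12^46 1/x^2 dx = 0.0615942.
½[f(12) + f(46)] = ½[0.00694444 + 0.000472590] = 0.00370852.
So far: 0.0653027.
Correction k=1: B_{2}/2! · (f^{(1)}(46) − f^{(1)}(12)) = 1/12 · (-2.05474e-05 − (-0.00115741)) = 9.47383e-05.
Running total after k=1: 0.0653975.
Correction k=2: B_{4}/4! · (f^{(3)}(46) − f^{(3)}(12)) = −1/720 · (-1.16526e-07 − (-9.64506e-05)) = -1.33797e-07.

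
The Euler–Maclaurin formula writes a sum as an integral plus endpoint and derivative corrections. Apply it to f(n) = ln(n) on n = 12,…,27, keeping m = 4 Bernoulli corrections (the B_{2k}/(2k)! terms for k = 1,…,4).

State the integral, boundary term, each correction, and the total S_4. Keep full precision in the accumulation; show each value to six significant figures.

Integral: ∫_12^27 ln(x) dx = 44.1687.
Boundary: ½(f(12) + f(27)) = ½(2.48491 + 3.29584) = 2.89037.
So far: 47.0591.
k=1: B_{2}/(2)! × [f^{(1)}(27) − f^{(1)}(12)] = 1/12 × (0.0370370 − 0.0833333) = -0.00385802.
Partial sum through k=1: 47.0552.
k=2: B_{4}/(4)! × [f^{(3)}(27) − f^{(3)}(12)] = −1/720 × (0.000101611 − 0.00115741) = 1.46638e-06.
Partial sum through k=2: 47.0552.
k=3: B_{6}/(6)! × [f^{(5)}(27) − f^{(5)}(12)] = 1/30240 × (1.67260e-06 − 9.64506e-05) = -3.13419e-09.
Partial sum through k=3: 47.0552.
k=4: B_{8}/(8)! × [f^{(7)}(27) − f^{(7)}(12)] = −1/1209600 × (6.88313e-08 − 2.00939e-05) = 1.65551e-11.

S_4 ≈ 47.0552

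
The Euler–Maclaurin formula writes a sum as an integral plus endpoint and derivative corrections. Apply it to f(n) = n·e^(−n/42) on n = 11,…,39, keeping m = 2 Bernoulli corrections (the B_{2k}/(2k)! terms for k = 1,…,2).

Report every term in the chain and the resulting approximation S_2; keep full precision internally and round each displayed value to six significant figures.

S_2 ≈ 380.797

∫_11^39 x·e^(−x/42) dx evaluates to 368.904.
½[f(11) + f(39)] = ½[8.46543 + 15.4096] = 11.9375.
Integral + boundary = 380.842.
Correction k=1: B_{2}/2! · (f^{(1)}(39) − f^{(1)}(11)) = 1/12 · (0.0282227 − 0.568027) = -0.0449837.
After k=1: 380.797.
Correction k=2: B_{4}/4! · (f^{(3)}(39) − f^{(3)}(11)) = −1/720 · (0.000463979 − 0.00119456) = 1.01469e-06.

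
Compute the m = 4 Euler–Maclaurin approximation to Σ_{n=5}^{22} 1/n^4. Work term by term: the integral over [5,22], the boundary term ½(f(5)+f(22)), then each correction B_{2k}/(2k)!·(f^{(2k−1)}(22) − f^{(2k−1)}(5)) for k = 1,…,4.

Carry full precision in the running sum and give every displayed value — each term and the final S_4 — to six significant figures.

S_4 ≈ 0.00354207

Integral: ∫_5^22 1/x^4 dx = 0.00263536.
Endpoint term: (f(5) + f(22))/2 = (0.00160000 + 4.26883e-06)/2 = 0.000802134.
Running total after boundary: 0.00343750.
k=1: B_{2}/(2)! × [f^{(1)}(22) − f^{(1)}(5)] = 1/12 × (-7.76152e-07 − (-0.00128000)) = 0.000106602.
After k=1: 0.00354410.
k=2: B_{4}/(4)! × [f^{(3)}(22) − f^{(3)}(5)] = −1/720 × (-4.81086e-08 − (-0.00153600)) = -2.13327e-06.
After k=2: 0.00354197.
k=3: B_{6}/(6)! × [f^{(5)}(22) − f^{(5)}(5)] = 1/30240 × (-5.56628e-09 − (-0.00344064)) = 1.13778e-07.
After k=3: 0.00354208.
k=4: B_{8}/(8)! × [f^{(7)}(22) − f^{(7)}(5)] = −1/1209600 × (-1.03505e-09 − (-0.0123863)) = -1.02400e-08.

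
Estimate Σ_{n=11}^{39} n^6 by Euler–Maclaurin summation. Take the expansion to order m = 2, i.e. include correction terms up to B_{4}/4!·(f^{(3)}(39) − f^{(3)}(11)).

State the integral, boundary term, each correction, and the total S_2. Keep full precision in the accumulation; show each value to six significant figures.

S_2 ≈ 2.14069e+10

Integral: ∫_11^39 x^6 dx = 1.96016e+10.
Endpoint term: (f(11) + f(39))/2 = (1.77156e+06 + 3.51874e+09)/2 = 1.76026e+09.
Running total after boundary: 2.13619e+10.
Correction k=1: B_{2}/2! · (f^{(1)}(39) − f^{(1)}(11)) = 1/12 · (5.41345e+08 − 966306) = 4.50316e+07.
Partial sum through k=1: 2.14069e+10.
Correction k=2: B_{4}/4! · (f^{(3)}(39) − f^{(3)}(11)) = −1/720 · (7.11828e+06 − 159720) = -9664.67.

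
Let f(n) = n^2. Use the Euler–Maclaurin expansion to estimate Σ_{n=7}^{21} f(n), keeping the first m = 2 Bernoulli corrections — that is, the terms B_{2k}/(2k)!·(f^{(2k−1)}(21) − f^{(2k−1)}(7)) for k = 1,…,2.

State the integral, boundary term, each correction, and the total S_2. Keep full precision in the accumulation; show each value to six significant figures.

S_2 ≈ 3220.00

∫_7^21 x^2 dx evaluates to 2972.67.
Boundary: ½(f(7) + f(21)) = ½(49.0000 + 441.000) = 245.000.
So far: 3217.67.
Order-1 term: 1/12 · (42.0000 − 14.0000) = 2.33333.
Partial sum through k=1: 3220.00.
Order-2 term: −1/720 · (0.00000 − 0.00000) = 0.00000.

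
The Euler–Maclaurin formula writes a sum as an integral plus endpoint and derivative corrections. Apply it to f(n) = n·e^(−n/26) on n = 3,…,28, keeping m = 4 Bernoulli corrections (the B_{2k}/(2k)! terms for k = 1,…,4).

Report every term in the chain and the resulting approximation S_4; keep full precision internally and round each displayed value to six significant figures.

Integral: ∫_3^28 x·e^(−x/26) dx = 193.570.
Boundary: ½(f(3) + f(28)) = ½(2.67307 + 9.53798) = 6.10552.
Running total after boundary: 199.676.
k=1: B_{2}/(2)! × [f^{(1)}(28) − f^{(1)}(3)] = 1/12 × (-0.0262032 − 0.788213) = -0.0678680.
Partial sum through k=1: 199.608.
k=2: B_{4}/(4)! × [f^{(3)}(28) − f^{(3)}(3)] = −1/720 × (0.000969055 − 0.00380216) = 3.93487e-06.
Partial sum through k=2: 199.608.
k=3: B_{6}/(6)! × [f^{(5)}(28) − f^{(5)}(3)] = 1/30240 × (2.92437e-06 − 9.52415e-06) = -2.18247e-10.
Partial sum through k=3: 199.608.
k=4: B_{8}/(8)! × [f^{(7)}(28) − f^{(7)}(3)] = −1/1209600 × (6.53139e-09 − 1.98577e-08) = 1.10171e-14.

S_4 ≈ 199.608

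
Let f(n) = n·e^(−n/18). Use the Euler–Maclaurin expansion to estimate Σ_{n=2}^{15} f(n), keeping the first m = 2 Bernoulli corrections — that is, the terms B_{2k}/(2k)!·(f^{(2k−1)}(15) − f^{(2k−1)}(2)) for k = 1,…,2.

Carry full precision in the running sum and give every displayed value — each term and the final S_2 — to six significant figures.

S_2 ≈ 68.0849

Integral: ∫_2^15 x·e^(−x/18) dx = 63.9908.
Boundary: ½(f(2) + f(15)) = ½(1.78968 + 6.51897) = 4.15433.
So far: 68.1451.
Correction k=1: B_{2}/2! · (f^{(1)}(15) − f^{(1)}(2)) = 1/12 · (0.0724330 − 0.795413) = -0.0602483.
Running total after k=1: 68.0849.
Correction k=2: B_{4}/4! · (f^{(3)}(15) − f^{(3)}(2)) = −1/720 · (0.00290626 − 0.00797868) = 7.04502e-06.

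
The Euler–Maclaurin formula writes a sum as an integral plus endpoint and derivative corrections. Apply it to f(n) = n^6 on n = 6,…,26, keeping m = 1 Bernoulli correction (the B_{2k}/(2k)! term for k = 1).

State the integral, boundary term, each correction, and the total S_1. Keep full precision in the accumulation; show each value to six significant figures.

The integral term ∫_6^26 x^6 dx = 1.14736e+09.
Endpoint term: (f(6) + f(26))/2 = (46656.0 + 3.08916e+08)/2 = 1.54481e+08.
Integral + boundary = 1.30184e+09.
k=1: B_{2}/(2)! × [f^{(1)}(26) − f^{(1)}(6)] = 1/12 × (7.12883e+07 − 46656.0) = 5.93680e+06.

S_1 ≈ 1.30778e+09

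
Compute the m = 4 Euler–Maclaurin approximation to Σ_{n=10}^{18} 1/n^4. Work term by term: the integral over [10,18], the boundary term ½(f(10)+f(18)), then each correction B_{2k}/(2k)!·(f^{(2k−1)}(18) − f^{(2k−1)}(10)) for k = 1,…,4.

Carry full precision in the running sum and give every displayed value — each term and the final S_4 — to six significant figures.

S_4 ≈ 0.000334081

∫_10^18 1/x^4 dx evaluates to 0.000276177.
Boundary: ½(f(10) + f(18)) = ½(0.000100000 + 9.52599e-06) = 5.47630e-05.
Integral + boundary = 0.000330940.
Correction k=1: B_{2}/2! · (f^{(1)}(18) − f^{(1)}(10)) = 1/12 · (-2.11689e-06 − (-4.00000e-05)) = 3.15693e-06.
Running total after k=1: 0.000334097.
Correction k=2: B_{4}/4! · (f^{(3)}(18) − f^{(3)}(10)) = −1/720 · (-1.96008e-07 − (-1.20000e-05)) = -1.63944e-08.
Running total after k=2: 0.000334081.
Correction k=3: B_{6}/6! · (f^{(5)}(18) − f^{(5)}(10)) = 1/30240 · (-3.38779e-08 − (-6.72000e-06)) = 2.21102e-10.
Running total after k=3: 0.000334081.
Correction k=4: B_{8}/8! · (f^{(7)}(18) − f^{(7)}(10)) = −1/1209600 · (-9.41053e-09 − (-6.04800e-06)) = -4.99222e-12.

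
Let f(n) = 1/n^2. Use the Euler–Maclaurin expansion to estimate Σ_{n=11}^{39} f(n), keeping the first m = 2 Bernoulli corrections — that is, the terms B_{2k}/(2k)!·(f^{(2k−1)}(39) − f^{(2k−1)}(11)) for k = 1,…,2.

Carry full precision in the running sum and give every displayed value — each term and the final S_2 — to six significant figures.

S_2 ≈ 0.0698512

Integral: ∫_11^39 1/x^2 dx = 0.0652681.
½[f(11) + f(39)] = ½[0.00826446 + 0.000657462] = 0.00446096.
Integral + boundary = 0.0697290.
Order-1 term: 1/12 · (-3.37160e-05 − (-0.00150263)) = 0.000122409.
Partial sum through k=1: 0.0698514.
Order-2 term: −1/720 · (-2.66004e-07 − (-0.000149021)) = -2.06604e-07.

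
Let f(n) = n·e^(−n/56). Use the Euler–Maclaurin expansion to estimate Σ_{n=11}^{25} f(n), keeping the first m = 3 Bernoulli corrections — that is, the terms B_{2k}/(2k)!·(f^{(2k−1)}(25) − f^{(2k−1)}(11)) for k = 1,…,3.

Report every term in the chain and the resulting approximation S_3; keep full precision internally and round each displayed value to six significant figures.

S_3 ≈ 192.732

The integral term ∫_11^25 x·e^(−x/56) dx = 180.239.
Endpoint term: (f(11) + f(25))/2 = (9.03826 + 15.9977)/2 = 12.5180.
Integral + boundary = 192.757.
k=1: B_{2}/(2)! × [f^{(1)}(25) − f^{(1)}(11)] = 1/12 × (0.354236 − 0.660263) = -0.0255022.
Partial sum through k=1: 192.732.
k=2: B_{4}/(4)! × [f^{(3)}(25) − f^{(3)}(11)] = −1/720 × (0.000521063 − 0.000734561) = 2.96524e-07.
Partial sum through k=2: 192.732.
k=3: B_{6}/(6)! × [f^{(5)}(25) − f^{(5)}(11)] = 1/30240 × (2.96291e-07 − 4.01332e-07) = -3.47359e-12.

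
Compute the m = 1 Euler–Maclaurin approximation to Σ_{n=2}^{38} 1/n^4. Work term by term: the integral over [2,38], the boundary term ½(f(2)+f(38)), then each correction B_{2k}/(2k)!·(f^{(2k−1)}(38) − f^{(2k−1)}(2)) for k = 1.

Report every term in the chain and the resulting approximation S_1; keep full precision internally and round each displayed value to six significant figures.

∫_2^38 1/x^4 dx evaluates to 0.0416606.
Endpoint term: (f(2) + f(38))/2 = (0.0625000 + 4.79585e-07)/2 = 0.0312502.
So far: 0.0729108.
Order-1 term: 1/12 · (-5.04826e-08 − (-0.125000)) = 0.0104167.

S_1 ≈ 0.0833275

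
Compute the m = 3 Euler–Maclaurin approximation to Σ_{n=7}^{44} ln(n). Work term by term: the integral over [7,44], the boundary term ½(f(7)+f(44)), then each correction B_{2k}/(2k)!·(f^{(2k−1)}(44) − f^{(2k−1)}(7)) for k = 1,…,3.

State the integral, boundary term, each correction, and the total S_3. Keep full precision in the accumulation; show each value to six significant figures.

∫_7^44 ln(x) dx evaluates to 115.883.
½[f(7) + f(44)] = ½[1.94591 + 3.78419] = 2.86505.
Running total after boundary: 118.748.
Order-1 term: 1/12 · (0.0227273 − 0.142857) = -0.0100108.
Partial sum through k=1: 118.738.
Order-2 term: −1/720 · (2.34786e-05 − 0.00583090) = 8.06587e-06.
Partial sum through k=2: 118.738.
Order-3 term: 1/30240 · (1.45528e-07 − 0.00142798) = -4.72166e-08.

S_3 ≈ 118.738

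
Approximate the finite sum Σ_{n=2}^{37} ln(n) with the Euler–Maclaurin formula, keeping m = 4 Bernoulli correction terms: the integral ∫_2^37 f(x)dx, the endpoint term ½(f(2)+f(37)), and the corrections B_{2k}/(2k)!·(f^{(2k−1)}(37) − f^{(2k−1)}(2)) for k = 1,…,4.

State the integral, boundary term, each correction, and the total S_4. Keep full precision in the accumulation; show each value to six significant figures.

The integral term ∫_2^37 ln(x) dx = 97.2177.
½[f(2) + f(37)] = ½[0.693147 + 3.61092] = 2.15203.
Running total after boundary: 99.3697.
Correction k=1: B_{2}/2! · (f^{(1)}(37) − f^{(1)}(2)) = 1/12 · (0.0270270 − 0.500000) = -0.0394144.
Running total after k=1: 99.3303.
Correction k=2: B_{4}/4! · (f^{(3)}(37) − f^{(3)}(2)) = −1/720 · (3.94843e-05 − 0.250000) = 0.000347167.
Running total after k=2: 99.3306.
Correction k=3: B_{6}/6! · (f^{(5)}(37) − f^{(5)}(2)) = 1/30240 · (3.46101e-07 − 0.750000) = -2.48016e-05.
Running total after k=3: 99.3306.
Correction k=4: B_{8}/8! · (f^{(7)}(37) − f^{(7)}(2)) = −1/1209600 · (7.58439e-09 − 5.62500) = 4.65030e-06.

S_4 ≈ 99.3306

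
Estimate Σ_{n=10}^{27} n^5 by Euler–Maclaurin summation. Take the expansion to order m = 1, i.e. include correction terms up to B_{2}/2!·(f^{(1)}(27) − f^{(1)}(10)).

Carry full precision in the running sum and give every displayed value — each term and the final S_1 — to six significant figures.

The integral term ∫_10^27 x^5 dx = 6.44034e+07.
Endpoint term: (f(10) + f(27))/2 = (100000 + 1.43489e+07)/2 = 7.22445e+06.
Integral + boundary = 7.16279e+07.
Correction k=1: B_{2}/2! · (f^{(1)}(27) − f^{(1)}(10)) = 1/12 · (2.65720e+06 − 50000.0) = 217267.

S_1 ≈ 7.18451e+07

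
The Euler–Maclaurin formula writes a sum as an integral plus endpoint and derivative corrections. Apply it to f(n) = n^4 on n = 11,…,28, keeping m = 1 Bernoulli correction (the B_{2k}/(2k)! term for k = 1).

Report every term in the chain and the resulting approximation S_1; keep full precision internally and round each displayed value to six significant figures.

The integral term ∫_11^28 x^4 dx = 3.40986e+06.
Endpoint term: (f(11) + f(28))/2 = (14641.0 + 614656)/2 = 314648.
Running total after boundary: 3.72451e+06.
Correction k=1: B_{2}/2! · (f^{(1)}(28) − f^{(1)}(11)) = 1/12 · (87808.0 − 5324.00) = 6873.67.

S_1 ≈ 3.73139e+06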